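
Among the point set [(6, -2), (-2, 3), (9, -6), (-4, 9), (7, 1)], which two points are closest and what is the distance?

Computing all pairwise distances among 5 points:

d((6, -2), (-2, 3)) = 9.434
d((6, -2), (9, -6)) = 5.0
d((6, -2), (-4, 9)) = 14.8661
d((6, -2), (7, 1)) = 3.1623 <-- minimum
d((-2, 3), (9, -6)) = 14.2127
d((-2, 3), (-4, 9)) = 6.3246
d((-2, 3), (7, 1)) = 9.2195
d((9, -6), (-4, 9)) = 19.8494
d((9, -6), (7, 1)) = 7.2801
d((-4, 9), (7, 1)) = 13.6015

Closest pair: (6, -2) and (7, 1) with distance 3.1623

The closest pair is (6, -2) and (7, 1) with Euclidean distance 3.1623. For 5 points, brute-force pairwise comparison is shown above. For large n, the divide-and-conquer algorithm (sort by x, recurse on halves, check the dividing strip) achieves O(n log n).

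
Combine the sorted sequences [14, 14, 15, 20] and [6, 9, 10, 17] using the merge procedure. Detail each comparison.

Merging process:

Compare 14 vs 6: take 6 from right. Merged: [6]
Compare 14 vs 9: take 9 from right. Merged: [6, 9]
Compare 14 vs 10: take 10 from right. Merged: [6, 9, 10]
Compare 14 vs 17: take 14 from left. Merged: [6, 9, 10, 14]
Compare 14 vs 17: take 14 from left. Merged: [6, 9, 10, 14, 14]
Compare 15 vs 17: take 15 from left. Merged: [6, 9, 10, 14, 14, 15]
Compare 20 vs 17: take 17 from right. Merged: [6, 9, 10, 14, 14, 15, 17]
Append remaining from left: [20]. Merged: [6, 9, 10, 14, 14, 15, 17, 20]

Final merged array: [6, 9, 10, 14, 14, 15, 17, 20]
Total comparisons: 7

The merged array is [6, 9, 10, 14, 14, 15, 17, 20], requiring 7 comparisons. The merge step runs in O(n) time where n is the total number of elements.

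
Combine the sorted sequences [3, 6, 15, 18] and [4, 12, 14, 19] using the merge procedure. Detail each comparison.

Merging process:

Compare 3 vs 4: take 3 from left. Merged: [3]
Compare 6 vs 4: take 4 from right. Merged: [3, 4]
Compare 6 vs 12: take 6 from left. Merged: [3, 4, 6]
Compare 15 vs 12: take 12 from right. Merged: [3, 4, 6, 12]
Compare 15 vs 14: take 14 from right. Merged: [3, 4, 6, 12, 14]
Compare 15 vs 19: take 15 from left. Merged: [3, 4, 6, 12, 14, 15]
Compare 18 vs 19: take 18 from left. Merged: [3, 4, 6, 12, 14, 15, 18]
Append remaining from right: [19]. Merged: [3, 4, 6, 12, 14, 15, 18, 19]

Final merged array: [3, 4, 6, 12, 14, 15, 18, 19]
Total comparisons: 7

The merged array is [3, 4, 6, 12, 14, 15, 18, 19], requiring 7 comparisons. The merge step runs in O(n) time where n is the total number of elements.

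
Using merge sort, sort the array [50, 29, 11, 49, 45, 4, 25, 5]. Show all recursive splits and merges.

Merge sort trace:

Split: [50, 29, 11, 49, 45, 4, 25, 5] -> [50, 29, 11, 49] and [45, 4, 25, 5]
  Split: [50, 29, 11, 49] -> [50, 29] and [11, 49]
    Split: [50, 29] -> [50] and [29]
    Merge: [50] + [29] -> [29, 50]
    Split: [11, 49] -> [11] and [49]
    Merge: [11] + [49] -> [11, 49]
  Merge: [29, 50] + [11, 49] -> [11, 29, 49, 50]
  Split: [45, 4, 25, 5] -> [45, 4] and [25, 5]
    Split: [45, 4] -> [45] and [4]
    Merge: [45] + [4] -> [4, 45]
    Split: [25, 5] -> [25] and [5]
    Merge: [25] + [5] -> [5, 25]
  Merge: [4, 45] + [5, 25] -> [4, 5, 25, 45]
Merge: [11, 29, 49, 50] + [4, 5, 25, 45] -> [4, 5, 11, 25, 29, 45, 49, 50]

Final sorted array: [4, 5, 11, 25, 29, 45, 49, 50]

The merge sort proceeds by recursively splitting the array and merging sorted halves.
After all merges, the sorted array is [4, 5, 11, 25, 29, 45, 49, 50].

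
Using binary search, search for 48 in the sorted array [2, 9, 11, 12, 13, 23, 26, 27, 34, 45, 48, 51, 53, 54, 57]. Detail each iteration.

Binary search for 48 in [2, 9, 11, 12, 13, 23, 26, 27, 34, 45, 48, 51, 53, 54, 57]:

lo=0, hi=14, mid=7, arr[mid]=27 -> 27 < 48, search right half
lo=8, hi=14, mid=11, arr[mid]=51 -> 51 > 48, search left half
lo=8, hi=10, mid=9, arr[mid]=45 -> 45 < 48, search right half
lo=10, hi=10, mid=10, arr[mid]=48 -> Found target at index 10!

Binary search finds 48 at index 10 after 4 comparisons. The search repeatedly halves the search space by comparing with the middle element.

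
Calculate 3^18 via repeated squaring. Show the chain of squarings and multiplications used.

Computing 3^18 by squaring (build up from 3^1; each line after the first costs one multiplication):

3^1 = 3
3^2 = (3^1)^2 = 3^2 = 9
3^4 = (3^2)^2 = 9^2 = 81
3^8 = (3^4)^2 = 81^2 = 6561
3^9 = 3 * 3^8 = 3 * 6561 = 19683
3^18 = (3^9)^2 = 19683^2 = 387420489

Result: 387420489
Multiplications needed: 5 (5 lines after 3^1)

3^18 = 387420489. Using exponentiation by squaring, this requires 5 multiplications. The key idea: if the exponent is even, square the half-power; if odd, multiply by the base once.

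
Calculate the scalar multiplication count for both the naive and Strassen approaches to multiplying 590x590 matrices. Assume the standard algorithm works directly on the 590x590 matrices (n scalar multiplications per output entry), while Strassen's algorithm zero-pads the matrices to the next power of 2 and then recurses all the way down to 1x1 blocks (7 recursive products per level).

Matrix multiplication for 590x590 matrices:

Strassen's algorithm requires power-of-2 dimensions. Pad 590x590 to 1024x1024 (next power of 2).

Standard algorithm: 590^3 = 205379000 multiplications
Strassen's algorithm: 7^(log2(1024)) = 7^10 = 282475249 multiplications
Difference: 205379000 - 282475249 = -77096249 (Strassen uses MORE here due to padding overhead — for small or just-over-power-of-2 n, padding can outweigh the per-level savings)

Standard: 205379000 multiplications (590^3). Strassen: 282475249 multiplications (7^10, after padding to 1024x1024). Strassen reduces 8 recursive multiplications to 7 at each level.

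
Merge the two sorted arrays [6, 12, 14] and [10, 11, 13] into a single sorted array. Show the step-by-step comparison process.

Merging process:

Compare 6 vs 10: take 6 from left. Merged: [6]
Compare 12 vs 10: take 10 from right. Merged: [6, 10]
Compare 12 vs 11: take 11 from right. Merged: [6, 10, 11]
Compare 12 vs 13: take 12 from left. Merged: [6, 10, 11, 12]
Compare 14 vs 13: take 13 from right. Merged: [6, 10, 11, 12, 13]
Append remaining from left: [14]. Merged: [6, 10, 11, 12, 13, 14]

Final merged array: [6, 10, 11, 12, 13, 14]
Total comparisons: 5

The merged array is [6, 10, 11, 12, 13, 14], requiring 5 comparisons. The merge step runs in O(n) time where n is the total number of elements.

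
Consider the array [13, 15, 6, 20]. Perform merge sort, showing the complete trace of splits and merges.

Merge sort trace:

Split: [13, 15, 6, 20] -> [13, 15] and [6, 20]
  Split: [13, 15] -> [13] and [15]
  Merge: [13] + [15] -> [13, 15]
  Split: [6, 20] -> [6] and [20]
  Merge: [6] + [20] -> [6, 20]
Merge: [13, 15] + [6, 20] -> [6, 13, 15, 20]

Final sorted array: [6, 13, 15, 20]

The merge sort proceeds by recursively splitting the array and merging sorted halves.
After all merges, the sorted array is [6, 13, 15, 20].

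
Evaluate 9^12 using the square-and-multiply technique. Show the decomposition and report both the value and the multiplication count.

Computing 9^12 by squaring (build up from 9^1; each line after the first costs one multiplication):

9^1 = 9
9^2 = (9^1)^2 = 9^2 = 81
9^3 = 9 * 9^2 = 9 * 81 = 729
9^6 = (9^3)^2 = 729^2 = 531441
9^12 = (9^6)^2 = 531441^2 = 282429536481

Result: 282429536481
Multiplications needed: 4 (4 lines after 9^1)

9^12 = 282429536481. Using exponentiation by squaring, this requires 4 multiplications. The key idea: if the exponent is even, square the half-power; if odd, multiply by the base once.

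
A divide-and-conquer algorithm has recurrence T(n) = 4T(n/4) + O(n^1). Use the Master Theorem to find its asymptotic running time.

Master Theorem for T(n) = 4T(n/4) + O(n^1):

a = 4, b = 4, c = 1
log_b(a) = log_4(4) = 1.0000

Case 2: c = 1 = log_4(4) = 1.0000
T(n) = O(n^1 log n) = O(n log n)

For T(n) = 4T(n/4) + O(n^1): log_4(4) = 1.0000. This is Case 2 of the Master Theorem (c = log_b(a), equal work at all levels), giving O(n log n).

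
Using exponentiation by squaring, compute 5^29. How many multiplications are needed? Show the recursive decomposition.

Computing 5^29 by squaring (build up from 5^1; each line after the first costs one multiplication):

5^1 = 5
5^2 = (5^1)^2 = 5^2 = 25
5^3 = 5 * 5^2 = 5 * 25 = 125
5^6 = (5^3)^2 = 125^2 = 15625
5^7 = 5 * 5^6 = 5 * 15625 = 78125
5^14 = (5^7)^2 = 78125^2 = 6103515625
5^28 = (5^14)^2 = 6103515625^2 = 37252902984619140625
5^29 = 5 * 5^28 = 5 * 37252902984619140625 = 186264514923095703125

Result: 186264514923095703125
Multiplications needed: 7 (7 lines after 5^1)

5^29 = 186264514923095703125. Using exponentiation by squaring, this requires 7 multiplications. The key idea: if the exponent is even, square the half-power; if odd, multiply by the base once.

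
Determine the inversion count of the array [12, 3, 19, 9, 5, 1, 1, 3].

Finding inversions in [12, 3, 19, 9, 5, 1, 1, 3]:

(0, 1): arr[0]=12 > arr[1]=3
(0, 3): arr[0]=12 > arr[3]=9
(0, 4): arr[0]=12 > arr[4]=5
(0, 5): arr[0]=12 > arr[5]=1
(0, 6): arr[0]=12 > arr[6]=1
(0, 7): arr[0]=12 > arr[7]=3
(1, 5): arr[1]=3 > arr[5]=1
(1, 6): arr[1]=3 > arr[6]=1
(2, 3): arr[2]=19 > arr[3]=9
(2, 4): arr[2]=19 > arr[4]=5
(2, 5): arr[2]=19 > arr[5]=1
(2, 6): arr[2]=19 > arr[6]=1
(2, 7): arr[2]=19 > arr[7]=3
(3, 4): arr[3]=9 > arr[4]=5
(3, 5): arr[3]=9 > arr[5]=1
(3, 6): arr[3]=9 > arr[6]=1
(3, 7): arr[3]=9 > arr[7]=3
(4, 5): arr[4]=5 > arr[5]=1
(4, 6): arr[4]=5 > arr[6]=1
(4, 7): arr[4]=5 > arr[7]=3

Total inversions: 20

The array has 20 inversion(s): (0,1), (0,3), (0,4), (0,5), (0,6), (0,7), (1,5), (1,6), (2,3), (2,4), (2,5), (2,6), (2,7), (3,4), (3,5), (3,6), (3,7), (4,5), (4,6), (4,7). Each pair (i,j) satisfies i < j and arr[i] > arr[j].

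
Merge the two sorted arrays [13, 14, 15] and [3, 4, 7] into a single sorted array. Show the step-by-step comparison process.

Merging process:

Compare 13 vs 3: take 3 from right. Merged: [3]
Compare 13 vs 4: take 4 from right. Merged: [3, 4]
Compare 13 vs 7: take 7 from right. Merged: [3, 4, 7]
Append remaining from left: [13, 14, 15]. Merged: [3, 4, 7, 13, 14, 15]

Final merged array: [3, 4, 7, 13, 14, 15]
Total comparisons: 3

The merged array is [3, 4, 7, 13, 14, 15], requiring 3 comparisons. The merge step runs in O(n) time where n is the total number of elements.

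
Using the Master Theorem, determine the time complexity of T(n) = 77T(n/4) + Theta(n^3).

Master Theorem for T(n) = 77T(n/4) + O(n^3):

a = 77, b = 4, c = 3
log_b(a) = log_4(77) = 3.1334

Case 1: c = 3 < log_4(77) = 3.1334
T(n) = O(n^(log_4 77))

For T(n) = 77T(n/4) + O(n^3): log_4(77) = 3.1334. This is Case 1 of the Master Theorem (c < log_b(a), work dominated by leaves), giving O(n^(log_4 77)).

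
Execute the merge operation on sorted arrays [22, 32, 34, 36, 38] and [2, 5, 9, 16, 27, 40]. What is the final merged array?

Merging process:

Compare 22 vs 2: take 2 from right. Merged: [2]
Compare 22 vs 5: take 5 from right. Merged: [2, 5]
Compare 22 vs 9: take 9 from right. Merged: [2, 5, 9]
Compare 22 vs 16: take 16 from right. Merged: [2, 5, 9, 16]
Compare 22 vs 27: take 22 from left. Merged: [2, 5, 9, 16, 22]
Compare 32 vs 27: take 27 from right. Merged: [2, 5, 9, 16, 22, 27]
Compare 32 vs 40: take 32 from left. Merged: [2, 5, 9, 16, 22, 27, 32]
Compare 34 vs 40: take 34 from left. Merged: [2, 5, 9, 16, 22, 27, 32, 34]
Compare 36 vs 40: take 36 from left. Merged: [2, 5, 9, 16, 22, 27, 32, 34, 36]
Compare 38 vs 40: take 38 from left. Merged: [2, 5, 9, 16, 22, 27, 32, 34, 36, 38]
Append remaining from right: [40]. Merged: [2, 5, 9, 16, 22, 27, 32, 34, 36, 38, 40]

Final merged array: [2, 5, 9, 16, 22, 27, 32, 34, 36, 38, 40]
Total comparisons: 10

The merged array is [2, 5, 9, 16, 22, 27, 32, 34, 36, 38, 40], requiring 10 comparisons. The merge step runs in O(n) time where n is the total number of elements.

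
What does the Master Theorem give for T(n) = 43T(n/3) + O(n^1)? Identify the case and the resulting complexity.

Master Theorem for T(n) = 43T(n/3) + O(n^1):

a = 43, b = 3, c = 1
log_b(a) = log_3(43) = 3.4236

Case 1: c = 1 < log_3(43) = 3.4236
T(n) = O(n^(log_3 43))

For T(n) = 43T(n/3) + O(n^1): log_3(43) = 3.4236. This is Case 1 of the Master Theorem (c < log_b(a), work dominated by leaves), giving O(n^(log_3 43)).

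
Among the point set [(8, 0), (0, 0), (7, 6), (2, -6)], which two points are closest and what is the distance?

Computing all pairwise distances among 4 points:

d((8, 0), (0, 0)) = 8.0
d((8, 0), (7, 6)) = 6.0828 <-- minimum
d((8, 0), (2, -6)) = 8.4853
d((0, 0), (7, 6)) = 9.2195
d((0, 0), (2, -6)) = 6.3246
d((7, 6), (2, -6)) = 13.0

Closest pair: (8, 0) and (7, 6) with distance 6.0828

The closest pair is (8, 0) and (7, 6) with Euclidean distance 6.0828. For 4 points, brute-force pairwise comparison is shown above. For large n, the divide-and-conquer algorithm (sort by x, recurse on halves, check the dividing strip) achieves O(n log n).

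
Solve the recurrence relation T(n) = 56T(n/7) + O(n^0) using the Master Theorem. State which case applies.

Master Theorem for T(n) = 56T(n/7) + O(n^0):

a = 56, b = 7, c = 0
log_b(a) = log_7(56) = 2.0686

Case 1: c = 0 < log_7(56) = 2.0686
T(n) = O(n^(log_7 56))

For T(n) = 56T(n/7) + O(n^0): log_7(56) = 2.0686. This is Case 1 of the Master Theorem (c < log_b(a), work dominated by leaves), giving O(n^(log_7 56)).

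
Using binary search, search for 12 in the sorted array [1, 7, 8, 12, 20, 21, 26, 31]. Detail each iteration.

Binary search for 12 in [1, 7, 8, 12, 20, 21, 26, 31]:

lo=0, hi=7, mid=3, arr[mid]=12 -> Found target at index 3!

Binary search finds 12 at index 3 after 1 comparisons. The search repeatedly halves the search space by comparing with the middle element.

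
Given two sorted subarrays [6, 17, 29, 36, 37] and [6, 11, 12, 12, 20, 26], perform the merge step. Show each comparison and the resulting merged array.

Merging process:

Compare 6 vs 6: take 6 from left. Merged: [6]
Compare 17 vs 6: take 6 from right. Merged: [6, 6]
Compare 17 vs 11: take 11 from right. Merged: [6, 6, 11]
Compare 17 vs 12: take 12 from right. Merged: [6, 6, 11, 12]
Compare 17 vs 12: take 12 from right. Merged: [6, 6, 11, 12, 12]
Compare 17 vs 20: take 17 from left. Merged: [6, 6, 11, 12, 12, 17]
Compare 29 vs 20: take 20 from right. Merged: [6, 6, 11, 12, 12, 17, 20]
Compare 29 vs 26: take 26 from right. Merged: [6, 6, 11, 12, 12, 17, 20, 26]
Append remaining from left: [29, 36, 37]. Merged: [6, 6, 11, 12, 12, 17, 20, 26, 29, 36, 37]

Final merged array: [6, 6, 11, 12, 12, 17, 20, 26, 29, 36, 37]
Total comparisons: 8

The merged array is [6, 6, 11, 12, 12, 17, 20, 26, 29, 36, 37], requiring 8 comparisons. The merge step runs in O(n) time where n is the total number of elements.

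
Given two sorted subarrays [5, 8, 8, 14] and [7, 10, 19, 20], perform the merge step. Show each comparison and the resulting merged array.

Merging process:

Compare 5 vs 7: take 5 from left. Merged: [5]
Compare 8 vs 7: take 7 from right. Merged: [5, 7]
Compare 8 vs 10: take 8 from left. Merged: [5, 7, 8]
Compare 8 vs 10: take 8 from left. Merged: [5, 7, 8, 8]
Compare 14 vs 10: take 10 from right. Merged: [5, 7, 8, 8, 10]
Compare 14 vs 19: take 14 from left. Merged: [5, 7, 8, 8, 10, 14]
Append remaining from right: [19, 20]. Merged: [5, 7, 8, 8, 10, 14, 19, 20]

Final merged array: [5, 7, 8, 8, 10, 14, 19, 20]
Total comparisons: 6

The merged array is [5, 7, 8, 8, 10, 14, 19, 20], requiring 6 comparisons. The merge step runs in O(n) time where n is the total number of elements.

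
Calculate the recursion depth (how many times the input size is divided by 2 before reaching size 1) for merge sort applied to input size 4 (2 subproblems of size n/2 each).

For divide and conquer with division factor 2:

Problem sizes at each level:
Level 0: 4
Level 1: 2
Level 2: 1

The root is level 0 and the size-1 base case is level 2 (the tree spans levels 0 through 2, i.e. 3 levels counting the root), so the depth is the number of divisions: log_2(4) = 2

The recursion tree depth is log_2(4) = 2. At each level, the problem size is divided by 2, so it takes 2 divisions to reduce to a base case of size 1. The algorithm makes 2 recursive calls at each level.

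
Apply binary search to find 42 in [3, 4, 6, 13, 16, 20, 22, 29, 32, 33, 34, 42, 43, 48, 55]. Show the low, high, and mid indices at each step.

Binary search for 42 in [3, 4, 6, 13, 16, 20, 22, 29, 32, 33, 34, 42, 43, 48, 55]:

lo=0, hi=14, mid=7, arr[mid]=29 -> 29 < 42, search right half
lo=8, hi=14, mid=11, arr[mid]=42 -> Found target at index 11!

Binary search finds 42 at index 11 after 2 comparisons. The search repeatedly halves the search space by comparing with the middle element.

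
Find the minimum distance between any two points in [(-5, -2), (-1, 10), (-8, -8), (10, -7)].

Computing all pairwise distances among 4 points:

d((-5, -2), (-1, 10)) = 12.6491
d((-5, -2), (-8, -8)) = 6.7082 <-- minimum
d((-5, -2), (10, -7)) = 15.8114
d((-1, 10), (-8, -8)) = 19.3132
d((-1, 10), (10, -7)) = 20.2485
d((-8, -8), (10, -7)) = 18.0278

Closest pair: (-5, -2) and (-8, -8) with distance 6.7082

The closest pair is (-5, -2) and (-8, -8) with Euclidean distance 6.7082. For 4 points, brute-force pairwise comparison is shown above. For large n, the divide-and-conquer algorithm (sort by x, recurse on halves, check the dividing strip) achieves O(n log n).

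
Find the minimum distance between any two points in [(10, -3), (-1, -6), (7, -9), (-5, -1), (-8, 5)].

Computing all pairwise distances among 5 points:

d((10, -3), (-1, -6)) = 11.4018
d((10, -3), (7, -9)) = 6.7082
d((10, -3), (-5, -1)) = 15.1327
d((10, -3), (-8, 5)) = 19.6977
d((-1, -6), (7, -9)) = 8.544
d((-1, -6), (-5, -1)) = 6.4031 <-- minimum
d((-1, -6), (-8, 5)) = 13.0384
d((7, -9), (-5, -1)) = 14.4222
d((7, -9), (-8, 5)) = 20.5183
d((-5, -1), (-8, 5)) = 6.7082

Closest pair: (-1, -6) and (-5, -1) with distance 6.4031

The closest pair is (-1, -6) and (-5, -1) with Euclidean distance 6.4031. For 5 points, brute-force pairwise comparison is shown above. For large n, the divide-and-conquer algorithm (sort by x, recurse on halves, check the dividing strip) achieves O(n log n).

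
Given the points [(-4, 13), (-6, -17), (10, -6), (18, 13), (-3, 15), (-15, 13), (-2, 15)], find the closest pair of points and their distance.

Computing all pairwise distances among 7 points:

d((-4, 13), (-6, -17)) = 30.0666
d((-4, 13), (10, -6)) = 23.6008
d((-4, 13), (18, 13)) = 22.0
d((-4, 13), (-3, 15)) = 2.2361
d((-4, 13), (-15, 13)) = 11.0
d((-4, 13), (-2, 15)) = 2.8284
d((-6, -17), (10, -6)) = 19.4165
d((-6, -17), (18, 13)) = 38.4187
d((-6, -17), (-3, 15)) = 32.1403
d((-6, -17), (-15, 13)) = 31.3209
d((-6, -17), (-2, 15)) = 32.249
d((10, -6), (18, 13)) = 20.6155
d((10, -6), (-3, 15)) = 24.6982
d((10, -6), (-15, 13)) = 31.4006
d((10, -6), (-2, 15)) = 24.1868
d((18, 13), (-3, 15)) = 21.095
d((18, 13), (-15, 13)) = 33.0
d((18, 13), (-2, 15)) = 20.0998
d((-3, 15), (-15, 13)) = 12.1655
d((-3, 15), (-2, 15)) = 1.0 <-- minimum
d((-15, 13), (-2, 15)) = 13.1529

Closest pair: (-3, 15) and (-2, 15) with distance 1.0

The closest pair is (-3, 15) and (-2, 15) with Euclidean distance 1.0. For 7 points, brute-force pairwise comparison is shown above. For large n, the divide-and-conquer algorithm (sort by x, recurse on halves, check the dividing strip) achieves O(n log n).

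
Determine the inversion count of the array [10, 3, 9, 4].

Finding inversions in [10, 3, 9, 4]:

(0, 1): arr[0]=10 > arr[1]=3
(0, 2): arr[0]=10 > arr[2]=9
(0, 3): arr[0]=10 > arr[3]=4
(2, 3): arr[2]=9 > arr[3]=4

Total inversions: 4

The array has 4 inversion(s): (0,1), (0,2), (0,3), (2,3). Each pair (i,j) satisfies i < j and arr[i] > arr[j].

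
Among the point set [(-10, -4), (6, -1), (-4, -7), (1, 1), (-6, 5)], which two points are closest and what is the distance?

Computing all pairwise distances among 5 points:

d((-10, -4), (6, -1)) = 16.2788
d((-10, -4), (-4, -7)) = 6.7082
d((-10, -4), (1, 1)) = 12.083
d((-10, -4), (-6, 5)) = 9.8489
d((6, -1), (-4, -7)) = 11.6619
d((6, -1), (1, 1)) = 5.3852 <-- minimum
d((6, -1), (-6, 5)) = 13.4164
d((-4, -7), (1, 1)) = 9.434
d((-4, -7), (-6, 5)) = 12.1655
d((1, 1), (-6, 5)) = 8.0623

Closest pair: (6, -1) and (1, 1) with distance 5.3852

The closest pair is (6, -1) and (1, 1) with Euclidean distance 5.3852. For 5 points, brute-force pairwise comparison is shown above. For large n, the divide-and-conquer algorithm (sort by x, recurse on halves, check the dividing strip) achieves O(n log n).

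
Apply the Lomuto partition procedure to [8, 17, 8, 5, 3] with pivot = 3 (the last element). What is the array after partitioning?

Lomuto partition with pivot = 3:

Initial array: [8, 17, 8, 5, 3]

arr[0]=8 > 3: no swap
arr[1]=17 > 3: no swap
arr[2]=8 > 3: no swap
arr[3]=5 > 3: no swap

Place pivot at position 0: [3, 17, 8, 5, 8]
Pivot position: 0

After partitioning with pivot 3, the array becomes [3, 17, 8, 5, 8]. The pivot is placed at index 0. All elements to the left of the pivot are <= 3, and all elements to the right are > 3.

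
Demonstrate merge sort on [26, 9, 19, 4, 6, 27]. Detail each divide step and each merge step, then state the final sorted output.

Merge sort trace:

Split: [26, 9, 19, 4, 6, 27] -> [26, 9, 19] and [4, 6, 27]
  Split: [26, 9, 19] -> [26] and [9, 19]
    Split: [9, 19] -> [9] and [19]
    Merge: [9] + [19] -> [9, 19]
  Merge: [26] + [9, 19] -> [9, 19, 26]
  Split: [4, 6, 27] -> [4] and [6, 27]
    Split: [6, 27] -> [6] and [27]
    Merge: [6] + [27] -> [6, 27]
  Merge: [4] + [6, 27] -> [4, 6, 27]
Merge: [9, 19, 26] + [4, 6, 27] -> [4, 6, 9, 19, 26, 27]

Final sorted array: [4, 6, 9, 19, 26, 27]

The merge sort proceeds by recursively splitting the array and merging sorted halves.
After all merges, the sorted array is [4, 6, 9, 19, 26, 27].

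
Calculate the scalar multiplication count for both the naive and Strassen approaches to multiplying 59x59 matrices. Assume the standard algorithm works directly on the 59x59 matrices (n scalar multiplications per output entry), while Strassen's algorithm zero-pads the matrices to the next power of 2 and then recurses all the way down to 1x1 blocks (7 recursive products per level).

Matrix multiplication for 59x59 matrices:

Strassen's algorithm requires power-of-2 dimensions. Pad 59x59 to 64x64 (next power of 2).

Standard algorithm: 59^3 = 205379 multiplications
Strassen's algorithm: 7^(log2(64)) = 7^6 = 117649 multiplications
Savings: 205379 - 117649 = 87730 multiplications

Standard: 205379 multiplications (59^3). Strassen: 117649 multiplications (7^6, after padding to 64x64). Strassen reduces 8 recursive multiplications to 7 at each level.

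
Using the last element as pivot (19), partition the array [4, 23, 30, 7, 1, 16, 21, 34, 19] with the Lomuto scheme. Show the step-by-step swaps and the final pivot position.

Lomuto partition with pivot = 19:

Initial array: [4, 23, 30, 7, 1, 16, 21, 34, 19]

arr[0]=4 <= 19: swap with position 0, array becomes [4, 23, 30, 7, 1, 16, 21, 34, 19]
arr[1]=23 > 19: no swap
arr[2]=30 > 19: no swap
arr[3]=7 <= 19: swap with position 1, array becomes [4, 7, 30, 23, 1, 16, 21, 34, 19]
arr[4]=1 <= 19: swap with position 2, array becomes [4, 7, 1, 23, 30, 16, 21, 34, 19]
arr[5]=16 <= 19: swap with position 3, array becomes [4, 7, 1, 16, 30, 23, 21, 34, 19]
arr[6]=21 > 19: no swap
arr[7]=34 > 19: no swap

Place pivot at position 4: [4, 7, 1, 16, 19, 23, 21, 34, 30]
Pivot position: 4

After partitioning with pivot 19, the array becomes [4, 7, 1, 16, 19, 23, 21, 34, 30]. The pivot is placed at index 4. All elements to the left of the pivot are <= 19, and all elements to the right are > 19.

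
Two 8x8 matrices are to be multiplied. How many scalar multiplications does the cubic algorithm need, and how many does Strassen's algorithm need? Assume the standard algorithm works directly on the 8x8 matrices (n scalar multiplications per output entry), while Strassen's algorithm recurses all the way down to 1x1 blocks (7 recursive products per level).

Matrix multiplication for 8x8 matrices:

Standard algorithm: 8^3 = 512 multiplications
Strassen's algorithm: 7^(log2(8)) = 7^3 = 343 multiplications
Savings: 512 - 343 = 169 multiplications

Standard: 512 multiplications (8^3). Strassen: 343 multiplications (7^3). Strassen reduces 8 recursive multiplications to 7 at each level.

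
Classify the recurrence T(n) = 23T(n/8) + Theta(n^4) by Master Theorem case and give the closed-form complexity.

Master Theorem for T(n) = 23T(n/8) + O(n^4):

a = 23, b = 8, c = 4
log_b(a) = log_8(23) = 1.5079

Case 3: c = 4 > log_8(23) = 1.5079
T(n) = O(n^4) = O(n^4)

For T(n) = 23T(n/8) + O(n^4): log_8(23) = 1.5079. This is Case 3 of the Master Theorem (c > log_b(a), work dominated by root), giving O(n^4).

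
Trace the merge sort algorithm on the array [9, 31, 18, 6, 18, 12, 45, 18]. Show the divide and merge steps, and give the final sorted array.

Merge sort trace:

Split: [9, 31, 18, 6, 18, 12, 45, 18] -> [9, 31, 18, 6] and [18, 12, 45, 18]
  Split: [9, 31, 18, 6] -> [9, 31] and [18, 6]
    Split: [9, 31] -> [9] and [31]
    Merge: [9] + [31] -> [9, 31]
    Split: [18, 6] -> [18] and [6]
    Merge: [18] + [6] -> [6, 18]
  Merge: [9, 31] + [6, 18] -> [6, 9, 18, 31]
  Split: [18, 12, 45, 18] -> [18, 12] and [45, 18]
    Split: [18, 12] -> [18] and [12]
    Merge: [18] + [12] -> [12, 18]
    Split: [45, 18] -> [45] and [18]
    Merge: [45] + [18] -> [18, 45]
  Merge: [12, 18] + [18, 45] -> [12, 18, 18, 45]
Merge: [6, 9, 18, 31] + [12, 18, 18, 45] -> [6, 9, 12, 18, 18, 18, 31, 45]

Final sorted array: [6, 9, 12, 18, 18, 18, 31, 45]

The merge sort proceeds by recursively splitting the array and merging sorted halves.
After all merges, the sorted array is [6, 9, 12, 18, 18, 18, 31, 45].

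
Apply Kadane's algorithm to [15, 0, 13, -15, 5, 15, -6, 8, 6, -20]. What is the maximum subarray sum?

Using Kadane's algorithm on [15, 0, 13, -15, 5, 15, -6, 8, 6, -20]:

Scanning through the array:
Position 1 (value 0): max_ending_here = 15, max_so_far = 15
Position 2 (value 13): max_ending_here = 28, max_so_far = 28
Position 3 (value -15): max_ending_here = 13, max_so_far = 28
Position 4 (value 5): max_ending_here = 18, max_so_far = 28
Position 5 (value 15): max_ending_here = 33, max_so_far = 33
Position 6 (value -6): max_ending_here = 27, max_so_far = 33
Position 7 (value 8): max_ending_here = 35, max_so_far = 35
Position 8 (value 6): max_ending_here = 41, max_so_far = 41
Position 9 (value -20): max_ending_here = 21, max_so_far = 41

Maximum subarray: [15, 0, 13, -15, 5, 15, -6, 8, 6]
Maximum sum: 41

The maximum subarray is [15, 0, 13, -15, 5, 15, -6, 8, 6] with sum 41. This subarray runs from index 0 to index 8.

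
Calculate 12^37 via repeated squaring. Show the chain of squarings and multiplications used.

Computing 12^37 by squaring (build up from 12^1; each line after the first costs one multiplication):

12^1 = 12
12^2 = (12^1)^2 = 12^2 = 144
12^4 = (12^2)^2 = 144^2 = 20736
12^8 = (12^4)^2 = 20736^2 = 429981696
12^9 = 12 * 12^8 = 12 * 429981696 = 5159780352
12^18 = (12^9)^2 = 5159780352^2 = 26623333280885243904
12^36 = (12^18)^2 = 26623333280885243904^2 = 708801874985091845381344307009569161216
12^37 = 12 * 12^36 = 12 * 708801874985091845381344307009569161216 = 8505622499821102144576131684114829934592

Result: 8505622499821102144576131684114829934592
Multiplications needed: 7 (7 lines after 12^1)

12^37 = 8505622499821102144576131684114829934592. Using exponentiation by squaring, this requires 7 multiplications. The key idea: if the exponent is even, square the half-power; if odd, multiply by the base once.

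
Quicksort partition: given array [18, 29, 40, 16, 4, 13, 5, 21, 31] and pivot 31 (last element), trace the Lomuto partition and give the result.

Lomuto partition with pivot = 31:

Initial array: [18, 29, 40, 16, 4, 13, 5, 21, 31]

arr[0]=18 <= 31: swap with position 0, array becomes [18, 29, 40, 16, 4, 13, 5, 21, 31]
arr[1]=29 <= 31: swap with position 1, array becomes [18, 29, 40, 16, 4, 13, 5, 21, 31]
arr[2]=40 > 31: no swap
arr[3]=16 <= 31: swap with position 2, array becomes [18, 29, 16, 40, 4, 13, 5, 21, 31]
arr[4]=4 <= 31: swap with position 3, array becomes [18, 29, 16, 4, 40, 13, 5, 21, 31]
arr[5]=13 <= 31: swap with position 4, array becomes [18, 29, 16, 4, 13, 40, 5, 21, 31]
arr[6]=5 <= 31: swap with position 5, array becomes [18, 29, 16, 4, 13, 5, 40, 21, 31]
arr[7]=21 <= 31: swap with position 6, array becomes [18, 29, 16, 4, 13, 5, 21, 40, 31]

Place pivot at position 7: [18, 29, 16, 4, 13, 5, 21, 31, 40]
Pivot position: 7

After partitioning with pivot 31, the array becomes [18, 29, 16, 4, 13, 5, 21, 31, 40]. The pivot is placed at index 7. All elements to the left of the pivot are <= 31, and all elements to the right are > 31.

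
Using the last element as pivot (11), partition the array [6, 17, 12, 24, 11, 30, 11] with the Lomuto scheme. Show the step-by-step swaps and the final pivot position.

Lomuto partition with pivot = 11:

Initial array: [6, 17, 12, 24, 11, 30, 11]

arr[0]=6 <= 11: swap with position 0, array becomes [6, 17, 12, 24, 11, 30, 11]
arr[1]=17 > 11: no swap
arr[2]=12 > 11: no swap
arr[3]=24 > 11: no swap
arr[4]=11 <= 11: swap with position 1, array becomes [6, 11, 12, 24, 17, 30, 11]
arr[5]=30 > 11: no swap

Place pivot at position 2: [6, 11, 11, 24, 17, 30, 12]
Pivot position: 2

After partitioning with pivot 11, the array becomes [6, 11, 11, 24, 17, 30, 12]. The pivot is placed at index 2. All elements to the left of the pivot are <= 11, and all elements to the right are > 11.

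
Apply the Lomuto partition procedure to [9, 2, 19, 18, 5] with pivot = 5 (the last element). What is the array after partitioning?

Lomuto partition with pivot = 5:

Initial array: [9, 2, 19, 18, 5]

arr[0]=9 > 5: no swap
arr[1]=2 <= 5: swap with position 0, array becomes [2, 9, 19, 18, 5]
arr[2]=19 > 5: no swap
arr[3]=18 > 5: no swap

Place pivot at position 1: [2, 5, 19, 18, 9]
Pivot position: 1

After partitioning with pivot 5, the array becomes [2, 5, 19, 18, 9]. The pivot is placed at index 1. All elements to the left of the pivot are <= 5, and all elements to the right are > 5.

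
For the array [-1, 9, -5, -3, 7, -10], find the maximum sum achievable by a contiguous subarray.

Using Kadane's algorithm on [-1, 9, -5, -3, 7, -10]:

Scanning through the array:
Position 1 (value 9): max_ending_here = 9, max_so_far = 9
Position 2 (value -5): max_ending_here = 4, max_so_far = 9
Position 3 (value -3): max_ending_here = 1, max_so_far = 9
Position 4 (value 7): max_ending_here = 8, max_so_far = 9
Position 5 (value -10): max_ending_here = -2, max_so_far = 9

Maximum subarray: [9]
Maximum sum: 9

The maximum subarray is [9] with sum 9. This subarray runs from index 1 to index 1.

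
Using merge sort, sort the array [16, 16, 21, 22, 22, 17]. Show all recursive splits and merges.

Merge sort trace:

Split: [16, 16, 21, 22, 22, 17] -> [16, 16, 21] and [22, 22, 17]
  Split: [16, 16, 21] -> [16] and [16, 21]
    Split: [16, 21] -> [16] and [21]
    Merge: [16] + [21] -> [16, 21]
  Merge: [16] + [16, 21] -> [16, 16, 21]
  Split: [22, 22, 17] -> [22] and [22, 17]
    Split: [22, 17] -> [22] and [17]
    Merge: [22] + [17] -> [17, 22]
  Merge: [22] + [17, 22] -> [17, 22, 22]
Merge: [16, 16, 21] + [17, 22, 22] -> [16, 16, 17, 21, 22, 22]

Final sorted array: [16, 16, 17, 21, 22, 22]

The merge sort proceeds by recursively splitting the array and merging sorted halves.
After all merges, the sorted array is [16, 16, 17, 21, 22, 22].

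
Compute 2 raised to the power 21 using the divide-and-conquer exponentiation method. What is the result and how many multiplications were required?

Computing 2^21 by squaring (build up from 2^1; each line after the first costs one multiplication):

2^1 = 2
2^2 = (2^1)^2 = 2^2 = 4
2^4 = (2^2)^2 = 4^2 = 16
2^5 = 2 * 2^4 = 2 * 16 = 32
2^10 = (2^5)^2 = 32^2 = 1024
2^20 = (2^10)^2 = 1024^2 = 1048576
2^21 = 2 * 2^20 = 2 * 1048576 = 2097152

Result: 2097152
Multiplications needed: 6 (6 lines after 2^1)

2^21 = 2097152. Using exponentiation by squaring, this requires 6 multiplications. The key idea: if the exponent is even, square the half-power; if odd, multiply by the base once.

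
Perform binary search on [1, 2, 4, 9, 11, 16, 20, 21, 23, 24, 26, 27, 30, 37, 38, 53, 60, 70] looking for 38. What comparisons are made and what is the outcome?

Binary search for 38 in [1, 2, 4, 9, 11, 16, 20, 21, 23, 24, 26, 27, 30, 37, 38, 53, 60, 70]:

lo=0, hi=17, mid=8, arr[mid]=23 -> 23 < 38, search right half
lo=9, hi=17, mid=13, arr[mid]=37 -> 37 < 38, search right half
lo=14, hi=17, mid=15, arr[mid]=53 -> 53 > 38, search left half
lo=14, hi=14, mid=14, arr[mid]=38 -> Found target at index 14!

Binary search finds 38 at index 14 after 4 comparisons. The search repeatedly halves the search space by comparing with the middle element.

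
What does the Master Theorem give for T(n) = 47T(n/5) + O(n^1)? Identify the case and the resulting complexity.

Master Theorem for T(n) = 47T(n/5) + O(n^1):

a = 47, b = 5, c = 1
log_b(a) = log_5(47) = 2.3922

Case 1: c = 1 < log_5(47) = 2.3922
T(n) = O(n^(log_5 47))

For T(n) = 47T(n/5) + O(n^1): log_5(47) = 2.3922. This is Case 1 of the Master Theorem (c < log_b(a), work dominated by leaves), giving O(n^(log_5 47)).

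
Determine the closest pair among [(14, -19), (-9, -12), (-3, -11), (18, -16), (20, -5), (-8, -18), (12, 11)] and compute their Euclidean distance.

Computing all pairwise distances among 7 points:

d((14, -19), (-9, -12)) = 24.0416
d((14, -19), (-3, -11)) = 18.7883
d((14, -19), (18, -16)) = 5.0 <-- minimum
d((14, -19), (20, -5)) = 15.2315
d((14, -19), (-8, -18)) = 22.0227
d((14, -19), (12, 11)) = 30.0666
d((-9, -12), (-3, -11)) = 6.0828
d((-9, -12), (18, -16)) = 27.2947
d((-9, -12), (20, -5)) = 29.8329
d((-9, -12), (-8, -18)) = 6.0828
d((-9, -12), (12, 11)) = 31.1448
d((-3, -11), (18, -16)) = 21.587
d((-3, -11), (20, -5)) = 23.7697
d((-3, -11), (-8, -18)) = 8.6023
d((-3, -11), (12, 11)) = 26.6271
d((18, -16), (20, -5)) = 11.1803
d((18, -16), (-8, -18)) = 26.0768
d((18, -16), (12, 11)) = 27.6586
d((20, -5), (-8, -18)) = 30.8707
d((20, -5), (12, 11)) = 17.8885
d((-8, -18), (12, 11)) = 35.2278

Closest pair: (14, -19) and (18, -16) with distance 5.0

The closest pair is (14, -19) and (18, -16) with Euclidean distance 5.0. For 7 points, brute-force pairwise comparison is shown above. For large n, the divide-and-conquer algorithm (sort by x, recurse on halves, check the dividing strip) achieves O(n log n).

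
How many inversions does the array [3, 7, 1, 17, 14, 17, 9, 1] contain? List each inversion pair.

Finding inversions in [3, 7, 1, 17, 14, 17, 9, 1]:

(0, 2): arr[0]=3 > arr[2]=1
(0, 7): arr[0]=3 > arr[7]=1
(1, 2): arr[1]=7 > arr[2]=1
(1, 7): arr[1]=7 > arr[7]=1
(3, 4): arr[3]=17 > arr[4]=14
(3, 6): arr[3]=17 > arr[6]=9
(3, 7): arr[3]=17 > arr[7]=1
(4, 6): arr[4]=14 > arr[6]=9
(4, 7): arr[4]=14 > arr[7]=1
(5, 6): arr[5]=17 > arr[6]=9
(5, 7): arr[5]=17 > arr[7]=1
(6, 7): arr[6]=9 > arr[7]=1

Total inversions: 12

The array has 12 inversion(s): (0,2), (0,7), (1,2), (1,7), (3,4), (3,6), (3,7), (4,6), (4,7), (5,6), (5,7), (6,7). Each pair (i,j) satisfies i < j and arr[i] > arr[j].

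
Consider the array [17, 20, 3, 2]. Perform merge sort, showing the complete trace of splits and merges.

Merge sort trace:

Split: [17, 20, 3, 2] -> [17, 20] and [3, 2]
  Split: [17, 20] -> [17] and [20]
  Merge: [17] + [20] -> [17, 20]
  Split: [3, 2] -> [3] and [2]
  Merge: [3] + [2] -> [2, 3]
Merge: [17, 20] + [2, 3] -> [2, 3, 17, 20]

Final sorted array: [2, 3, 17, 20]

The merge sort proceeds by recursively splitting the array and merging sorted halves.
After all merges, the sorted array is [2, 3, 17, 20].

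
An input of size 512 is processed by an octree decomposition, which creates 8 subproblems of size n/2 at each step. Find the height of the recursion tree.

For divide and conquer with division factor 2:

Problem sizes at each level:
Level 0: 512
Level 1: 256
Level 2: 128
Level 3: 64
Level 4: 32
Level 5: 16
Level 6: 8
Level 7: 4
Level 8: 2
Level 9: 1

The root is level 0 and the size-1 base case is level 9 (the tree spans levels 0 through 9, i.e. 10 levels counting the root), so the depth is the number of divisions: log_2(512) = 9

The recursion tree depth is log_2(512) = 9. At each level, the problem size is divided by 2, so it takes 9 divisions to reduce to a base case of size 1. The algorithm makes 8 recursive calls at each level.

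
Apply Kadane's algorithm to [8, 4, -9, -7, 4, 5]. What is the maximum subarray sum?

Using Kadane's algorithm on [8, 4, -9, -7, 4, 5]:

Scanning through the array:
Position 1 (value 4): max_ending_here = 12, max_so_far = 12
Position 2 (value -9): max_ending_here = 3, max_so_far = 12
Position 3 (value -7): max_ending_here = -4, max_so_far = 12
Position 4 (value 4): max_ending_here = 4, max_so_far = 12
Position 5 (value 5): max_ending_here = 9, max_so_far = 12

Maximum subarray: [8, 4]
Maximum sum: 12

The maximum subarray is [8, 4] with sum 12. This subarray runs from index 0 to index 1.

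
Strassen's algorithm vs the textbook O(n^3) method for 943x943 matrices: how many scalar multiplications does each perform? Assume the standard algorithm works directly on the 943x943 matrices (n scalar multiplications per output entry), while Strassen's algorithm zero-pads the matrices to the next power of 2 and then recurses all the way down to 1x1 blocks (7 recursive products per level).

Matrix multiplication for 943x943 matrices:

Strassen's algorithm requires power-of-2 dimensions. Pad 943x943 to 1024x1024 (next power of 2).

Standard algorithm: 943^3 = 838561807 multiplications
Strassen's algorithm: 7^(log2(1024)) = 7^10 = 282475249 multiplications
Savings: 838561807 - 282475249 = 556086558 multiplications

Standard: 838561807 multiplications (943^3). Strassen: 282475249 multiplications (7^10, after padding to 1024x1024). Strassen reduces 8 recursive multiplications to 7 at each level.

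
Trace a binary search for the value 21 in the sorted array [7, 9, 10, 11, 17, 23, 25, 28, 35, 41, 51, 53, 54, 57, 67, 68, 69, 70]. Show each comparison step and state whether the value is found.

Binary search for 21 in [7, 9, 10, 11, 17, 23, 25, 28, 35, 41, 51, 53, 54, 57, 67, 68, 69, 70]:

lo=0, hi=17, mid=8, arr[mid]=35 -> 35 > 21, search left half
lo=0, hi=7, mid=3, arr[mid]=11 -> 11 < 21, search right half
lo=4, hi=7, mid=5, arr[mid]=23 -> 23 > 21, search left half
lo=4, hi=4, mid=4, arr[mid]=17 -> 17 < 21, search right half
lo=5 > hi=4, target 21 not found

Binary search determines that 21 is not in the array after 4 comparisons. The search space was exhausted without finding the target.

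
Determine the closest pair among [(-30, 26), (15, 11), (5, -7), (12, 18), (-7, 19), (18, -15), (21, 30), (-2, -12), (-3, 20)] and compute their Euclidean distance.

Computing all pairwise distances among 9 points:

d((-30, 26), (15, 11)) = 47.4342
d((-30, 26), (5, -7)) = 48.1041
d((-30, 26), (12, 18)) = 42.7551
d((-30, 26), (-7, 19)) = 24.0416
d((-30, 26), (18, -15)) = 63.1269
d((-30, 26), (21, 30)) = 51.1566
d((-30, 26), (-2, -12)) = 47.2017
d((-30, 26), (-3, 20)) = 27.6586
d((15, 11), (5, -7)) = 20.5913
d((15, 11), (12, 18)) = 7.6158
d((15, 11), (-7, 19)) = 23.4094
d((15, 11), (18, -15)) = 26.1725
d((15, 11), (21, 30)) = 19.9249
d((15, 11), (-2, -12)) = 28.6007
d((15, 11), (-3, 20)) = 20.1246
d((5, -7), (12, 18)) = 25.9615
d((5, -7), (-7, 19)) = 28.6356
d((5, -7), (18, -15)) = 15.2643
d((5, -7), (21, 30)) = 40.3113
d((5, -7), (-2, -12)) = 8.6023
d((5, -7), (-3, 20)) = 28.1603
d((12, 18), (-7, 19)) = 19.0263
d((12, 18), (18, -15)) = 33.541
d((12, 18), (21, 30)) = 15.0
d((12, 18), (-2, -12)) = 33.1059
d((12, 18), (-3, 20)) = 15.1327
d((-7, 19), (18, -15)) = 42.2019
d((-7, 19), (21, 30)) = 30.0832
d((-7, 19), (-2, -12)) = 31.4006
d((-7, 19), (-3, 20)) = 4.1231 <-- minimum
d((18, -15), (21, 30)) = 45.0999
d((18, -15), (-2, -12)) = 20.2237
d((18, -15), (-3, 20)) = 40.8167
d((21, 30), (-2, -12)) = 47.8853
d((21, 30), (-3, 20)) = 26.0
d((-2, -12), (-3, 20)) = 32.0156

Closest pair: (-7, 19) and (-3, 20) with distance 4.1231

The closest pair is (-7, 19) and (-3, 20) with Euclidean distance 4.1231. For 9 points, brute-force pairwise comparison is shown above. For large n, the divide-and-conquer algorithm (sort by x, recurse on halves, check the dividing strip) achieves O(n log n).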